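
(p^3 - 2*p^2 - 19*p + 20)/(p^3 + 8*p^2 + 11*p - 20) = (p - 5)/(p + 5)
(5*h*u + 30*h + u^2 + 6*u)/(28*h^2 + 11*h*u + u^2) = (5*h*u + 30*h + u^2 + 6*u)/(28*h^2 + 11*h*u + u^2)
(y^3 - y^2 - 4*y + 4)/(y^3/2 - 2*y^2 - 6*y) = 2*(y^2 - 3*y + 2)/(y*(y - 6))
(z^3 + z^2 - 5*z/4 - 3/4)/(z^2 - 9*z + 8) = (z^2 + 2*z + 3/4)/(z - 8)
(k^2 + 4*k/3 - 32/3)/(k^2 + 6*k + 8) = (k - 8/3)/(k + 2)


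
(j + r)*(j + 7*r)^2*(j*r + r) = j^4*r + 15*j^3*r^2 + j^3*r + 63*j^2*r^3 + 15*j^2*r^2 + 49*j*r^4 + 63*j*r^3 + 49*r^4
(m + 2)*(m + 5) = m^2 + 7*m + 10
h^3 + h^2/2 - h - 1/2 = (h - 1)*(h + 1/2)*(h + 1)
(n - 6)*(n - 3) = n^2 - 9*n + 18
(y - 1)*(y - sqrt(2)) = y^2 - sqrt(2)*y - y + sqrt(2)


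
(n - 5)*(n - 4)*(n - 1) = n^3 - 10*n^2 + 29*n - 20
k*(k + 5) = k^2 + 5*k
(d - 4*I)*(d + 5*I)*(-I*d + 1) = -I*d^3 + 2*d^2 - 19*I*d + 20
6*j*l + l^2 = l*(6*j + l)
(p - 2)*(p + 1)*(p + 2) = p^3 + p^2 - 4*p - 4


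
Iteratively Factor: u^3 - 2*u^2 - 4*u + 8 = (u - 2)*(u^2 - 4) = (u - 2)*(u + 2)*(u - 2)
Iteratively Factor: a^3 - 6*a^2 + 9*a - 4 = (a - 1)*(a^2 - 5*a + 4) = (a - 1)^2*(a - 4)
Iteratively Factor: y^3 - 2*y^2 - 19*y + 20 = (y + 4)*(y^2 - 6*y + 5) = (y - 5)*(y + 4)*(y - 1)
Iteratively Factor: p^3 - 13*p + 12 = (p + 4)*(p^2 - 4*p + 3) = (p - 3)*(p + 4)*(p - 1)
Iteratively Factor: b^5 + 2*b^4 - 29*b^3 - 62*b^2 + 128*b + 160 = (b + 4)*(b^4 - 2*b^3 - 21*b^2 + 22*b + 40) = (b - 2)*(b + 4)*(b^3 - 21*b - 20) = (b - 2)*(b + 4)^2*(b^2 - 4*b - 5) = (b - 5)*(b - 2)*(b + 4)^2*(b + 1)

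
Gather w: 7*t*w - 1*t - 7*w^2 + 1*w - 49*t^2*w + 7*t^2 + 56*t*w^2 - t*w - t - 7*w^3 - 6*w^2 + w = 7*t^2 - 2*t - 7*w^3 + w^2*(56*t - 13) + w*(-49*t^2 + 6*t + 2)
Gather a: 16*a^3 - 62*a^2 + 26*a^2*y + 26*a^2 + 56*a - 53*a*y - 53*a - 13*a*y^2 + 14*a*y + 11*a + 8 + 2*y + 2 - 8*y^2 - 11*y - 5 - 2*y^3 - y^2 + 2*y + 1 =16*a^3 + a^2*(26*y - 36) + a*(-13*y^2 - 39*y + 14) - 2*y^3 - 9*y^2 - 7*y + 6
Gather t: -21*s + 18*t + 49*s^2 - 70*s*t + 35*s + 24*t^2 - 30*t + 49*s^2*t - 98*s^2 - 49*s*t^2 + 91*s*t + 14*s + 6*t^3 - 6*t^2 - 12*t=-49*s^2 + 28*s + 6*t^3 + t^2*(18 - 49*s) + t*(49*s^2 + 21*s - 24)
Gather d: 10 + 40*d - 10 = 40*d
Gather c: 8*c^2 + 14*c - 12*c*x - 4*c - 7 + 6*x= 8*c^2 + c*(10 - 12*x) + 6*x - 7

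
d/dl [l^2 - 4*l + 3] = 2*l - 4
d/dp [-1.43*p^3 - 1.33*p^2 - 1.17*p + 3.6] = -4.29*p^2 - 2.66*p - 1.17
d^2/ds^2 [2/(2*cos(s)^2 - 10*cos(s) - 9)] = 4*(8*sin(s)^4 - 90*sin(s)^2 - 15*cos(s)/2 - 15*cos(3*s)/2 - 36)/(2*sin(s)^2 + 10*cos(s) + 7)^3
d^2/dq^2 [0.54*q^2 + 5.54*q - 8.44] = 1.08000000000000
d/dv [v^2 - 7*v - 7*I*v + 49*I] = 2*v - 7 - 7*I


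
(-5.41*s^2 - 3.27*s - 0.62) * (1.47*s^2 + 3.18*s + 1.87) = -7.9527*s^4 - 22.0107*s^3 - 21.4267*s^2 - 8.0865*s - 1.1594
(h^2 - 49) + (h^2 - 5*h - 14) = 2*h^2 - 5*h - 63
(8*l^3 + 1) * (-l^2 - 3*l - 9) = -8*l^5 - 24*l^4 - 72*l^3 - l^2 - 3*l - 9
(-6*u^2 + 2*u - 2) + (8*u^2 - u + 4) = 2*u^2 + u + 2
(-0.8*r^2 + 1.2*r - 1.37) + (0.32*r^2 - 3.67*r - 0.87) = -0.48*r^2 - 2.47*r - 2.24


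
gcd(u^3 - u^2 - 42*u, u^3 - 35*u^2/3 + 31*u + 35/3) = u - 7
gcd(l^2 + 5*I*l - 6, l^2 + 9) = l + 3*I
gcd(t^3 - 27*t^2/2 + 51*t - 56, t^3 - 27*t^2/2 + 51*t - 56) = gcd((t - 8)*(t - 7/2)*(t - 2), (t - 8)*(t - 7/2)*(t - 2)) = t^3 - 27*t^2/2 + 51*t - 56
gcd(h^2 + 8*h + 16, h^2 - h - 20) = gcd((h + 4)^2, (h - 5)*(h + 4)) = h + 4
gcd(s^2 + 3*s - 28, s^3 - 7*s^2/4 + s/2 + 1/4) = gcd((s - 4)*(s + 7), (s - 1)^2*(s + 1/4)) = 1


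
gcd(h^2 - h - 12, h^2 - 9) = h + 3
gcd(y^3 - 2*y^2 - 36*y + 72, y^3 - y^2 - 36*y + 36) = y^2 - 36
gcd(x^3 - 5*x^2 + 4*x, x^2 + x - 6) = 1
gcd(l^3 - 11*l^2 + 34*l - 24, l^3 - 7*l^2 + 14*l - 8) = l^2 - 5*l + 4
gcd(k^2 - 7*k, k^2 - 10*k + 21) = k - 7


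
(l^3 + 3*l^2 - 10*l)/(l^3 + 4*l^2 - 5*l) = (l - 2)/(l - 1)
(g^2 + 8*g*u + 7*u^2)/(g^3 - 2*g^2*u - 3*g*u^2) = (-g - 7*u)/(g*(-g + 3*u))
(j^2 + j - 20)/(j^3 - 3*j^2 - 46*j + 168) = (j + 5)/(j^2 + j - 42)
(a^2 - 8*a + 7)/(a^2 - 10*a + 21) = (a - 1)/(a - 3)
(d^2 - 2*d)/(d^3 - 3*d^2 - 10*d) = (2 - d)/(-d^2 + 3*d + 10)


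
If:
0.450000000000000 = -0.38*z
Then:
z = -1.18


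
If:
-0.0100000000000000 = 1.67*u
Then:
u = -0.01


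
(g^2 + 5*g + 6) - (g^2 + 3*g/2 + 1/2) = 7*g/2 + 11/2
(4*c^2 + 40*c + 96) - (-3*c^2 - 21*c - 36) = 7*c^2 + 61*c + 132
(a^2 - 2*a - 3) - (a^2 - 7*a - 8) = 5*a + 5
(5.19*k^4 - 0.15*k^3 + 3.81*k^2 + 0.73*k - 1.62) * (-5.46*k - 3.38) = -28.3374*k^5 - 16.7232*k^4 - 20.2956*k^3 - 16.8636*k^2 + 6.3778*k + 5.4756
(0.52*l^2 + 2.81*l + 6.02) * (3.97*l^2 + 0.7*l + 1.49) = 2.0644*l^4 + 11.5197*l^3 + 26.6412*l^2 + 8.4009*l + 8.9698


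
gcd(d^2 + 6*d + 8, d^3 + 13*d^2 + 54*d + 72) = d + 4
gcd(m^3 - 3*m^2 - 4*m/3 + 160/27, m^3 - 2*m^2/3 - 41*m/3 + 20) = m - 5/3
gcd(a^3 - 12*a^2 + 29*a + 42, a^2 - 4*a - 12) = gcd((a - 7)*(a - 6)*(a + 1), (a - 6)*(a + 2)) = a - 6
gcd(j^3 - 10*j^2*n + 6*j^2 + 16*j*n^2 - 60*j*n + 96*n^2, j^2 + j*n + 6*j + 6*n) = j + 6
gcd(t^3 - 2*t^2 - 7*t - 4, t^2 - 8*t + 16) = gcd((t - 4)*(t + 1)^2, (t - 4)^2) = t - 4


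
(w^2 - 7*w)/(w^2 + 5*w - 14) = w*(w - 7)/(w^2 + 5*w - 14)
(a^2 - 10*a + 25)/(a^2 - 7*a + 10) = (a - 5)/(a - 2)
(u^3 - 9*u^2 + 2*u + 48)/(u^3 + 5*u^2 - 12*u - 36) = (u - 8)/(u + 6)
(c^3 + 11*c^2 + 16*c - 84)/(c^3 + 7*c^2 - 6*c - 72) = (c^2 + 5*c - 14)/(c^2 + c - 12)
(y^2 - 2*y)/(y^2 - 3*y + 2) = y/(y - 1)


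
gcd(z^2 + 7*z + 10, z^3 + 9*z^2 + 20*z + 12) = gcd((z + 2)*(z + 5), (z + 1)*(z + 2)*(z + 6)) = z + 2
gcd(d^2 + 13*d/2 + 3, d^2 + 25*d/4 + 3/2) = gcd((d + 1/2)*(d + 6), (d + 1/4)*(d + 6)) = d + 6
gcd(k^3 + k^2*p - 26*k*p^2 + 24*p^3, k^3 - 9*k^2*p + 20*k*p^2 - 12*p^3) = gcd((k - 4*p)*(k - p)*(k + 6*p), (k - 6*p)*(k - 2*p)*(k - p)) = -k + p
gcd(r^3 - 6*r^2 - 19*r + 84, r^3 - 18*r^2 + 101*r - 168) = r^2 - 10*r + 21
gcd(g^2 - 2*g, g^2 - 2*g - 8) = 1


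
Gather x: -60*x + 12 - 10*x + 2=14 - 70*x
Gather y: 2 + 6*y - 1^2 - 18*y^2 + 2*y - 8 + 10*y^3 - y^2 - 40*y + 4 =10*y^3 - 19*y^2 - 32*y - 3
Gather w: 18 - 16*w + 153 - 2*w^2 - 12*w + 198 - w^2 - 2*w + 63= -3*w^2 - 30*w + 432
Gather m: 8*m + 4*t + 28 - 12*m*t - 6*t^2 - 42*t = m*(8 - 12*t) - 6*t^2 - 38*t + 28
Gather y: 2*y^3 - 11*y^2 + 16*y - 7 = 2*y^3 - 11*y^2 + 16*y - 7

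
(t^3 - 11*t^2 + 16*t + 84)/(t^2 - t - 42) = (t^2 - 4*t - 12)/(t + 6)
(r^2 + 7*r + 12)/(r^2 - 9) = (r + 4)/(r - 3)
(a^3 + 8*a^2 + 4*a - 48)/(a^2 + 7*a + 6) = (a^2 + 2*a - 8)/(a + 1)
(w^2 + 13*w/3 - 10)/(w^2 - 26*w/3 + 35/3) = (w + 6)/(w - 7)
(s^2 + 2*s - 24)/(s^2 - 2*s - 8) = (s + 6)/(s + 2)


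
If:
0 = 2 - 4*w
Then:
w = 1/2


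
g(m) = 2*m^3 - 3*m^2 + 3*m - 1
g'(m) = 6*m^2 - 6*m + 3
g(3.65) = 67.24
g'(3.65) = 61.04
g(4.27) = 112.82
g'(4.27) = 86.78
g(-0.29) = -2.17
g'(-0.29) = 5.24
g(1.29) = 2.17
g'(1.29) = 5.24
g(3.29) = 47.62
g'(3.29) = 48.20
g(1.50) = 3.50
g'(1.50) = 7.50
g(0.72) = 0.35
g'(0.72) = 1.79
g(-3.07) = -96.35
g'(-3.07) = 77.97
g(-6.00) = -559.00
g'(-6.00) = 255.00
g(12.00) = 3059.00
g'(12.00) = 795.00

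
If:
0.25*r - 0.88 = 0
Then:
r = 3.52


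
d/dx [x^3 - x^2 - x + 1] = 3*x^2 - 2*x - 1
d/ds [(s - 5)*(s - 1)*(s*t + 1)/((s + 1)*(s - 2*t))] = (-(s - 5)*(s - 1)*(s + 1)*(s*t + 1) - (s - 5)*(s - 1)*(s - 2*t)*(s*t + 1) + (s + 1)*(s - 2*t)*(t*(s - 5)*(s - 1) + (s - 5)*(s*t + 1) + (s - 1)*(s*t + 1)))/((s + 1)^2*(s - 2*t)^2)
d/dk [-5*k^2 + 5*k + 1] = 5 - 10*k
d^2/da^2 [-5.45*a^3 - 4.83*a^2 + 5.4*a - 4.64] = -32.7*a - 9.66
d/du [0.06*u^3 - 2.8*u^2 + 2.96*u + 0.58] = 0.18*u^2 - 5.6*u + 2.96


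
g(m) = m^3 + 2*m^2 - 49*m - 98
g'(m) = 3*m^2 + 4*m - 49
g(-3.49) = 54.86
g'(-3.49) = -26.42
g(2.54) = -193.17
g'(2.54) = -19.49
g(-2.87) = 35.46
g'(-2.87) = -35.77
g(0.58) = -125.55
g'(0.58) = -45.67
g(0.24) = -109.63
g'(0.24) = -47.87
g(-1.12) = -42.02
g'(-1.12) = -49.72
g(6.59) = -47.86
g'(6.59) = 107.64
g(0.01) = -98.49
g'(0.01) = -48.96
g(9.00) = 352.00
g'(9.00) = 230.00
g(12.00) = 1330.00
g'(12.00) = 431.00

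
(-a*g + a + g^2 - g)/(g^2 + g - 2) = (-a + g)/(g + 2)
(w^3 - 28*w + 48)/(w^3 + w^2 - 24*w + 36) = (w - 4)/(w - 3)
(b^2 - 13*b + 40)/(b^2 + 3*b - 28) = (b^2 - 13*b + 40)/(b^2 + 3*b - 28)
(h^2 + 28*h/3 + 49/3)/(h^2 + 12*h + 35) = (h + 7/3)/(h + 5)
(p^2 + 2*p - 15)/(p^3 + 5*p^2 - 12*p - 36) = (p + 5)/(p^2 + 8*p + 12)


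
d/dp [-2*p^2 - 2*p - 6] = -4*p - 2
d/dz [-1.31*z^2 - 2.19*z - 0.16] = -2.62*z - 2.19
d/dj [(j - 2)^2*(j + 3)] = (j - 2)*(3*j + 4)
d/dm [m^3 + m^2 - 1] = m*(3*m + 2)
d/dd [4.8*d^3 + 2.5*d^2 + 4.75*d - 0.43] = 14.4*d^2 + 5.0*d + 4.75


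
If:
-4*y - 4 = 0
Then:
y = -1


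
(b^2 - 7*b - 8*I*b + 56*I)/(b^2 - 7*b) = (b - 8*I)/b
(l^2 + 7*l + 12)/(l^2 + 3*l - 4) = (l + 3)/(l - 1)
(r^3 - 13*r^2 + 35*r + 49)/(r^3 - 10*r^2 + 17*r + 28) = (r - 7)/(r - 4)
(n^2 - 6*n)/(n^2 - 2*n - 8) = n*(6 - n)/(-n^2 + 2*n + 8)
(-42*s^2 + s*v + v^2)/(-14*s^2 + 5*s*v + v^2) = (6*s - v)/(2*s - v)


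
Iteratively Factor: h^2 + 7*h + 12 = (h + 4)*(h + 3)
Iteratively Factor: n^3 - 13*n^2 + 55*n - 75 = (n - 5)*(n^2 - 8*n + 15) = (n - 5)*(n - 3)*(n - 5)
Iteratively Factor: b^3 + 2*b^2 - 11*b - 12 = (b + 4)*(b^2 - 2*b - 3) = (b - 3)*(b + 4)*(b + 1)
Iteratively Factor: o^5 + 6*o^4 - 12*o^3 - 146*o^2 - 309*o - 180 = (o + 3)*(o^4 + 3*o^3 - 21*o^2 - 83*o - 60) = (o + 3)*(o + 4)*(o^3 - o^2 - 17*o - 15) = (o + 1)*(o + 3)*(o + 4)*(o^2 - 2*o - 15) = (o - 5)*(o + 1)*(o + 3)*(o + 4)*(o + 3)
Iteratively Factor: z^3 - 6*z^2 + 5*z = (z)*(z^2 - 6*z + 5) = z*(z - 5)*(z - 1)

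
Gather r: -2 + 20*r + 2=20*r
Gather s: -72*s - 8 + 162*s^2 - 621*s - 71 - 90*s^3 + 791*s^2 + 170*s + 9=-90*s^3 + 953*s^2 - 523*s - 70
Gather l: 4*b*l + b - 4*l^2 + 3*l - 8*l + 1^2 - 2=b - 4*l^2 + l*(4*b - 5) - 1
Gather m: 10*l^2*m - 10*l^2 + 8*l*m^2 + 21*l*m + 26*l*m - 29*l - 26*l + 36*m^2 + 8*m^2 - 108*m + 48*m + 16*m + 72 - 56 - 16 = -10*l^2 - 55*l + m^2*(8*l + 44) + m*(10*l^2 + 47*l - 44)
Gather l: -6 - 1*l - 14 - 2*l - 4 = -3*l - 24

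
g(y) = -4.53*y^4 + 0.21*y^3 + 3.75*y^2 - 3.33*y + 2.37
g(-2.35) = -109.98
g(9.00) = -29292.09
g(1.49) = -15.90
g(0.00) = 2.37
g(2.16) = -83.82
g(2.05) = -66.89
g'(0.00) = -3.33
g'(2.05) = -141.41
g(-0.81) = 5.47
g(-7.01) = -10801.17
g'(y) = -18.12*y^3 + 0.63*y^2 + 7.5*y - 3.33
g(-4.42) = -1656.75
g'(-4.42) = 1540.51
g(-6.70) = -8998.60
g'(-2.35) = 217.68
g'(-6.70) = 5424.53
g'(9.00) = -13094.28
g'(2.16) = -166.80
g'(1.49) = -50.70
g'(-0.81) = 0.64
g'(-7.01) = 6216.89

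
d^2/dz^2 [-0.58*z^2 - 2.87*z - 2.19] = -1.16000000000000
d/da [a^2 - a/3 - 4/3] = 2*a - 1/3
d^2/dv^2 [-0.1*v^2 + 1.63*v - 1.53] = -0.200000000000000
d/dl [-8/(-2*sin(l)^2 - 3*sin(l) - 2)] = -8*(4*sin(l) + 3)*cos(l)/(3*sin(l) - cos(2*l) + 3)^2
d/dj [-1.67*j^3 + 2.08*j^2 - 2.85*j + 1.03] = -5.01*j^2 + 4.16*j - 2.85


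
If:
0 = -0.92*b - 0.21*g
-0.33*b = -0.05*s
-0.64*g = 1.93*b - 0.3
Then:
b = -0.34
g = 1.50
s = -2.27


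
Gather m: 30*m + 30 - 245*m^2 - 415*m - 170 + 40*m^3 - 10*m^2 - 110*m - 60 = 40*m^3 - 255*m^2 - 495*m - 200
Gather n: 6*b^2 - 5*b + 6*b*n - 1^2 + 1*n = 6*b^2 - 5*b + n*(6*b + 1) - 1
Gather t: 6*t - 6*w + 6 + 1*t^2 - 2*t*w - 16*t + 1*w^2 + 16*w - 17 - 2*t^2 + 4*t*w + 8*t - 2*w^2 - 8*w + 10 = -t^2 + t*(2*w - 2) - w^2 + 2*w - 1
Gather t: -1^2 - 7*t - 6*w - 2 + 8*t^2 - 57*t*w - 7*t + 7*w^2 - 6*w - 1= 8*t^2 + t*(-57*w - 14) + 7*w^2 - 12*w - 4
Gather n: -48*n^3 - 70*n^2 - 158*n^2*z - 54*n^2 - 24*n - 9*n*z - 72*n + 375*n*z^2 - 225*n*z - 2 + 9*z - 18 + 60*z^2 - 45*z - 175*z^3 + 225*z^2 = -48*n^3 + n^2*(-158*z - 124) + n*(375*z^2 - 234*z - 96) - 175*z^3 + 285*z^2 - 36*z - 20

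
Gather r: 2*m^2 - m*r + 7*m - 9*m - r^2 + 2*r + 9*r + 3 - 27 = 2*m^2 - 2*m - r^2 + r*(11 - m) - 24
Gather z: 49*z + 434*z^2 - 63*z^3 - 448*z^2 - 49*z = -63*z^3 - 14*z^2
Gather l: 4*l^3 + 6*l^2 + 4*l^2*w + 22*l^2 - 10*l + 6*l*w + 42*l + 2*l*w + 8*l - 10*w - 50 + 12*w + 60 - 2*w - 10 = 4*l^3 + l^2*(4*w + 28) + l*(8*w + 40)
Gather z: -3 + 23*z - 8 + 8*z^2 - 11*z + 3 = 8*z^2 + 12*z - 8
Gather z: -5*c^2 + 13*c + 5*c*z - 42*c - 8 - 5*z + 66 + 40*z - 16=-5*c^2 - 29*c + z*(5*c + 35) + 42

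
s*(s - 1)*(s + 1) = s^3 - s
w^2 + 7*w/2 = w*(w + 7/2)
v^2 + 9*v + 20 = (v + 4)*(v + 5)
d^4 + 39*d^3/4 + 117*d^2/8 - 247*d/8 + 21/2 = (d - 3/4)*(d - 1/2)*(d + 4)*(d + 7)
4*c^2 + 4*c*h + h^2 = (2*c + h)^2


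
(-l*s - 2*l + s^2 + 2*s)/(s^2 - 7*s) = (-l*s - 2*l + s^2 + 2*s)/(s*(s - 7))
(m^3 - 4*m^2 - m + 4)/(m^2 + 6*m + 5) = (m^2 - 5*m + 4)/(m + 5)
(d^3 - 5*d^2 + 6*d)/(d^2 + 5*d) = (d^2 - 5*d + 6)/(d + 5)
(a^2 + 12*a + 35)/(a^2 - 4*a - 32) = (a^2 + 12*a + 35)/(a^2 - 4*a - 32)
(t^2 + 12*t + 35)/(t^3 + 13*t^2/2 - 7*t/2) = 2*(t + 5)/(t*(2*t - 1))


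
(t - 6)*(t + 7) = t^2 + t - 42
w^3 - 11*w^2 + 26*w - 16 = (w - 8)*(w - 2)*(w - 1)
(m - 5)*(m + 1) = m^2 - 4*m - 5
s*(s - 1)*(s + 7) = s^3 + 6*s^2 - 7*s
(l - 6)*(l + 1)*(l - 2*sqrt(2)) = l^3 - 5*l^2 - 2*sqrt(2)*l^2 - 6*l + 10*sqrt(2)*l + 12*sqrt(2)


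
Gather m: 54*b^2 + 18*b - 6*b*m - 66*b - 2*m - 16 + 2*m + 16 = 54*b^2 - 6*b*m - 48*b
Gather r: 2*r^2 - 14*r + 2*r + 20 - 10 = 2*r^2 - 12*r + 10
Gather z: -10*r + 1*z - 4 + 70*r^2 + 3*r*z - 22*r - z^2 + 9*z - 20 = 70*r^2 - 32*r - z^2 + z*(3*r + 10) - 24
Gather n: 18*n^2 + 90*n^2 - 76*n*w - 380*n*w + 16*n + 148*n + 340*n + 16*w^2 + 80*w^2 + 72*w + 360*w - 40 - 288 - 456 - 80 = 108*n^2 + n*(504 - 456*w) + 96*w^2 + 432*w - 864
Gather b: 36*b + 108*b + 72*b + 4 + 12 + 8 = 216*b + 24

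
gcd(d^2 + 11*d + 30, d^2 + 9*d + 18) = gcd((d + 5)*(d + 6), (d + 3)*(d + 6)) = d + 6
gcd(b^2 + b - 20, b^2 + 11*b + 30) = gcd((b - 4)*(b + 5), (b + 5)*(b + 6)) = b + 5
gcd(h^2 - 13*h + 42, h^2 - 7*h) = h - 7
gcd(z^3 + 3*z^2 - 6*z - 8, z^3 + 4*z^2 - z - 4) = z^2 + 5*z + 4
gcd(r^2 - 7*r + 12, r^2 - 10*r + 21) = r - 3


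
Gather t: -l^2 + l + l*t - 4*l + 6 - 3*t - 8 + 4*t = -l^2 - 3*l + t*(l + 1) - 2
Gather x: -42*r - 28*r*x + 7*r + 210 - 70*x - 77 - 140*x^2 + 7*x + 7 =-35*r - 140*x^2 + x*(-28*r - 63) + 140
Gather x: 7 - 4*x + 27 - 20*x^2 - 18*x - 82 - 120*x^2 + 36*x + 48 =-140*x^2 + 14*x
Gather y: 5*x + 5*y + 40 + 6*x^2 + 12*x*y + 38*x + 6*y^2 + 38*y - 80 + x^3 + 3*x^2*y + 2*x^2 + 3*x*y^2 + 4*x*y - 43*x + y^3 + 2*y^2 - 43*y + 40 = x^3 + 8*x^2 + y^3 + y^2*(3*x + 8) + y*(3*x^2 + 16*x)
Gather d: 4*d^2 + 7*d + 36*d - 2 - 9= 4*d^2 + 43*d - 11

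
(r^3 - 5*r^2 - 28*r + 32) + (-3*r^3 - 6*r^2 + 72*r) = -2*r^3 - 11*r^2 + 44*r + 32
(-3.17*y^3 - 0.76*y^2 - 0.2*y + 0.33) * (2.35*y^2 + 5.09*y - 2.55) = -7.4495*y^5 - 17.9213*y^4 + 3.7451*y^3 + 1.6955*y^2 + 2.1897*y - 0.8415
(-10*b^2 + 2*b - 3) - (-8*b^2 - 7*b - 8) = -2*b^2 + 9*b + 5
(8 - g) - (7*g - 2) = 10 - 8*g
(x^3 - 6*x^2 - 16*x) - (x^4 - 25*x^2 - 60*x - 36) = -x^4 + x^3 + 19*x^2 + 44*x + 36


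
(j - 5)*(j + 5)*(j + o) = j^3 + j^2*o - 25*j - 25*o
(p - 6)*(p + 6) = p^2 - 36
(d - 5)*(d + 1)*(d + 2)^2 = d^4 - 17*d^2 - 36*d - 20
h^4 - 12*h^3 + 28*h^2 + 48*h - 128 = (h - 8)*(h - 4)*(h - 2)*(h + 2)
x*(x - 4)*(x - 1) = x^3 - 5*x^2 + 4*x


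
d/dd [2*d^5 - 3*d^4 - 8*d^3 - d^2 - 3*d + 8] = 10*d^4 - 12*d^3 - 24*d^2 - 2*d - 3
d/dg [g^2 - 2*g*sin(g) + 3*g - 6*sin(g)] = -2*g*cos(g) + 2*g - 2*sin(g) - 6*cos(g) + 3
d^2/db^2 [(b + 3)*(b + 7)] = 2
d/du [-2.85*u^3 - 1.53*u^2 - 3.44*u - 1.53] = -8.55*u^2 - 3.06*u - 3.44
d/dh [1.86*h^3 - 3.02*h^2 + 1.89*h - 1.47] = 5.58*h^2 - 6.04*h + 1.89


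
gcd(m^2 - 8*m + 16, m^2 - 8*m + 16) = m^2 - 8*m + 16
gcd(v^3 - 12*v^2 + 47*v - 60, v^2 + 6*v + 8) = 1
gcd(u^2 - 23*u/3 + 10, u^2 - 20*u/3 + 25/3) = u - 5/3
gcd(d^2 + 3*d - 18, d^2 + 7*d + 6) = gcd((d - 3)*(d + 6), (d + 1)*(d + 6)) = d + 6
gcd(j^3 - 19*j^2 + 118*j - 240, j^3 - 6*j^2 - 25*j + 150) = j^2 - 11*j + 30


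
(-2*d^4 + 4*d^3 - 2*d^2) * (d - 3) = -2*d^5 + 10*d^4 - 14*d^3 + 6*d^2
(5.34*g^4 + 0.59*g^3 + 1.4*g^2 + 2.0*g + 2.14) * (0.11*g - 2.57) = 0.5874*g^5 - 13.6589*g^4 - 1.3623*g^3 - 3.378*g^2 - 4.9046*g - 5.4998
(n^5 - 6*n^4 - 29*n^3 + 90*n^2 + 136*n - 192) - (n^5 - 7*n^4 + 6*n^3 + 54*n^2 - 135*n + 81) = n^4 - 35*n^3 + 36*n^2 + 271*n - 273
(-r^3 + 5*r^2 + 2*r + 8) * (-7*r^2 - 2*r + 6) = 7*r^5 - 33*r^4 - 30*r^3 - 30*r^2 - 4*r + 48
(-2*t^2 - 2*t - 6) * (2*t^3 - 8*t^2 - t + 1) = -4*t^5 + 12*t^4 + 6*t^3 + 48*t^2 + 4*t - 6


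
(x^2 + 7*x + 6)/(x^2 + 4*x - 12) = (x + 1)/(x - 2)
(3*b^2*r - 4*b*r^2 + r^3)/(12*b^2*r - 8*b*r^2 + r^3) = (3*b^2 - 4*b*r + r^2)/(12*b^2 - 8*b*r + r^2)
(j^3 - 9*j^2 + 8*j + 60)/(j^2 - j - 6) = (j^2 - 11*j + 30)/(j - 3)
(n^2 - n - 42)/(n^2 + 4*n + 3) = (n^2 - n - 42)/(n^2 + 4*n + 3)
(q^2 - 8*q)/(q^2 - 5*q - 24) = q/(q + 3)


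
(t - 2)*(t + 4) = t^2 + 2*t - 8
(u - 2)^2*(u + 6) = u^3 + 2*u^2 - 20*u + 24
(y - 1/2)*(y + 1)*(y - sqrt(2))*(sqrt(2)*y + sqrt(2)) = sqrt(2)*y^4 - 2*y^3 + 3*sqrt(2)*y^3/2 - 3*y^2 - sqrt(2)*y/2 + 1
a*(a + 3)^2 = a^3 + 6*a^2 + 9*a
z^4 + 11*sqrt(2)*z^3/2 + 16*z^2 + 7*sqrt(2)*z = z*(z + sqrt(2))^2*(z + 7*sqrt(2)/2)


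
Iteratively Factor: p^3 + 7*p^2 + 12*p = (p + 4)*(p^2 + 3*p) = p*(p + 4)*(p + 3)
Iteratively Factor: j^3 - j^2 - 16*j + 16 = (j - 1)*(j^2 - 16) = (j - 4)*(j - 1)*(j + 4)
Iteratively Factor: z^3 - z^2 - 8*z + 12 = (z - 2)*(z^2 + z - 6) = (z - 2)^2*(z + 3)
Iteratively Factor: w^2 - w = (w)*(w - 1)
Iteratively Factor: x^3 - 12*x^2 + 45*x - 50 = (x - 2)*(x^2 - 10*x + 25) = (x - 5)*(x - 2)*(x - 5)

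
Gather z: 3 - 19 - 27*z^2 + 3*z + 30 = -27*z^2 + 3*z + 14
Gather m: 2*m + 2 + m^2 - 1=m^2 + 2*m + 1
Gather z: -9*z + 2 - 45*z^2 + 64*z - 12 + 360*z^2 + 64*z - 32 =315*z^2 + 119*z - 42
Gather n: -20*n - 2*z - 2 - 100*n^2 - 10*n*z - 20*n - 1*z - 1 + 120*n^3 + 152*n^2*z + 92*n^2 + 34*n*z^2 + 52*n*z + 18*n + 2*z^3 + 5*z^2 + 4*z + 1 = 120*n^3 + n^2*(152*z - 8) + n*(34*z^2 + 42*z - 22) + 2*z^3 + 5*z^2 + z - 2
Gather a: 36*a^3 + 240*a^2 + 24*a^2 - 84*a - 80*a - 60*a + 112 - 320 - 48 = 36*a^3 + 264*a^2 - 224*a - 256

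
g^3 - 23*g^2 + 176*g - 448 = (g - 8)^2*(g - 7)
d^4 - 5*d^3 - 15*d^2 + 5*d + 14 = (d - 7)*(d - 1)*(d + 1)*(d + 2)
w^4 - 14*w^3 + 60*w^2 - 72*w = w*(w - 6)^2*(w - 2)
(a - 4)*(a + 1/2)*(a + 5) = a^3 + 3*a^2/2 - 39*a/2 - 10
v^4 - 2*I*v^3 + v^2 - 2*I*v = v*(v - 2*I)*(v - I)*(v + I)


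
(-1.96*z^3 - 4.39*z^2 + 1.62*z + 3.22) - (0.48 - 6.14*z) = -1.96*z^3 - 4.39*z^2 + 7.76*z + 2.74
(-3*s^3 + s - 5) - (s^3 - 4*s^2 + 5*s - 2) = -4*s^3 + 4*s^2 - 4*s - 3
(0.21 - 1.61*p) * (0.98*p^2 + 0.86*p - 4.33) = -1.5778*p^3 - 1.1788*p^2 + 7.1519*p - 0.9093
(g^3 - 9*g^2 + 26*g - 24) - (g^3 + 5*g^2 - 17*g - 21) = -14*g^2 + 43*g - 3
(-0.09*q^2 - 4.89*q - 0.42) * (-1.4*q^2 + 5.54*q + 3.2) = 0.126*q^4 + 6.3474*q^3 - 26.7906*q^2 - 17.9748*q - 1.344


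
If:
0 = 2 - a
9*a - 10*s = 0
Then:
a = 2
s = 9/5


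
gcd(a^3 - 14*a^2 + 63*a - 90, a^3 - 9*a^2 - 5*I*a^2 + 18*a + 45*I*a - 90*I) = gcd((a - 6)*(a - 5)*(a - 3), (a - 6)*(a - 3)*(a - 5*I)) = a^2 - 9*a + 18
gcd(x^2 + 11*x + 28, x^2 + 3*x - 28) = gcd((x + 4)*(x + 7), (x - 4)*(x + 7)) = x + 7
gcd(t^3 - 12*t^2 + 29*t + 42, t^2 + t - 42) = t - 6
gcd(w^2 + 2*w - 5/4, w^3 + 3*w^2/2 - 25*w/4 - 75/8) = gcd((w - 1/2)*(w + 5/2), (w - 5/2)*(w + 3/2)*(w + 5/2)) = w + 5/2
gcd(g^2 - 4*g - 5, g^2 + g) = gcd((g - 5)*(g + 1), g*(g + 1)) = g + 1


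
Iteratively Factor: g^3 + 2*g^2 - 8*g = (g - 2)*(g^2 + 4*g) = (g - 2)*(g + 4)*(g)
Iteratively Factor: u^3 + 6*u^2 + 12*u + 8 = (u + 2)*(u^2 + 4*u + 4) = (u + 2)^2*(u + 2)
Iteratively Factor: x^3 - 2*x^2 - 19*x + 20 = (x + 4)*(x^2 - 6*x + 5) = (x - 1)*(x + 4)*(x - 5)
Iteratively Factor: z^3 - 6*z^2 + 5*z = (z - 1)*(z^2 - 5*z) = (z - 5)*(z - 1)*(z)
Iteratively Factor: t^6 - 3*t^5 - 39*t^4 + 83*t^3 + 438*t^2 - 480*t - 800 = (t - 5)*(t^5 + 2*t^4 - 29*t^3 - 62*t^2 + 128*t + 160) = (t - 5)*(t + 4)*(t^4 - 2*t^3 - 21*t^2 + 22*t + 40) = (t - 5)*(t + 4)^2*(t^3 - 6*t^2 + 3*t + 10) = (t - 5)*(t - 2)*(t + 4)^2*(t^2 - 4*t - 5) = (t - 5)^2*(t - 2)*(t + 4)^2*(t + 1)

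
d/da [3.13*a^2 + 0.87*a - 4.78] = 6.26*a + 0.87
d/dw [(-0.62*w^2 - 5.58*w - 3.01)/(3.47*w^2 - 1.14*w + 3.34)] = (20.0694*w^2 + 16.7478*w - 22.0686)/(12.0409*w^4 - 7.9116*w^3 + 24.4792*w^2 - 7.6152*w + 11.1556)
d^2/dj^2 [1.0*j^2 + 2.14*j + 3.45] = 2.00000000000000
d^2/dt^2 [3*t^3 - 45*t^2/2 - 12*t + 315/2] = 18*t - 45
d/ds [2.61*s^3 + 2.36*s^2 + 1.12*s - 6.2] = 7.83*s^2 + 4.72*s + 1.12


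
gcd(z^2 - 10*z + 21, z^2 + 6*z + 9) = 1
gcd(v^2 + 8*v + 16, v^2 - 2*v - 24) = v + 4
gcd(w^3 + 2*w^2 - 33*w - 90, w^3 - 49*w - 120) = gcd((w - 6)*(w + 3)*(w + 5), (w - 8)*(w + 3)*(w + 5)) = w^2 + 8*w + 15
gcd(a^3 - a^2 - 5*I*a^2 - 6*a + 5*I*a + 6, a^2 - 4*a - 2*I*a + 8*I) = a - 2*I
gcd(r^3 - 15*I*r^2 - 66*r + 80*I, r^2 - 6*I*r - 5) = r - 5*I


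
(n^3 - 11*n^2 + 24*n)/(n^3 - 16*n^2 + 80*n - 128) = n*(n - 3)/(n^2 - 8*n + 16)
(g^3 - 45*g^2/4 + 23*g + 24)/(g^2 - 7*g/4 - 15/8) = 2*(g^2 - 12*g + 32)/(2*g - 5)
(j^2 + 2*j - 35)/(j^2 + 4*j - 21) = (j - 5)/(j - 3)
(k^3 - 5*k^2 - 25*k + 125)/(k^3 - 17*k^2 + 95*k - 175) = (k + 5)/(k - 7)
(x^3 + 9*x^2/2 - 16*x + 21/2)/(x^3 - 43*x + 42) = (x - 3/2)/(x - 6)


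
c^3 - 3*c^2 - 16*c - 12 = (c - 6)*(c + 1)*(c + 2)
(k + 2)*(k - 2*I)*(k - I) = k^3 + 2*k^2 - 3*I*k^2 - 2*k - 6*I*k - 4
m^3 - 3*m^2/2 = m^2*(m - 3/2)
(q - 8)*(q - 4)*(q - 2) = q^3 - 14*q^2 + 56*q - 64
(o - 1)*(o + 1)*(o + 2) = o^3 + 2*o^2 - o - 2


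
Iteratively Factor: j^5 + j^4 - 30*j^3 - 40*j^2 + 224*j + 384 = (j + 2)*(j^4 - j^3 - 28*j^2 + 16*j + 192) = (j - 4)*(j + 2)*(j^3 + 3*j^2 - 16*j - 48) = (j - 4)*(j + 2)*(j + 4)*(j^2 - j - 12) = (j - 4)*(j + 2)*(j + 3)*(j + 4)*(j - 4)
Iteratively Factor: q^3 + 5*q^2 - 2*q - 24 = (q + 4)*(q^2 + q - 6) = (q + 3)*(q + 4)*(q - 2)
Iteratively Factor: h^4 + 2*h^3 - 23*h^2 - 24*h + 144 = (h + 4)*(h^3 - 2*h^2 - 15*h + 36) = (h - 3)*(h + 4)*(h^2 + h - 12) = (h - 3)*(h + 4)^2*(h - 3)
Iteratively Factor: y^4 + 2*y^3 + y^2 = (y + 1)*(y^3 + y^2) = y*(y + 1)*(y^2 + y) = y^2*(y + 1)*(y + 1)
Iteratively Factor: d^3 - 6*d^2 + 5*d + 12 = (d - 4)*(d^2 - 2*d - 3) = (d - 4)*(d - 3)*(d + 1)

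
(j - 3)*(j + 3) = j^2 - 9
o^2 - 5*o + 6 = (o - 3)*(o - 2)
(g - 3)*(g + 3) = g^2 - 9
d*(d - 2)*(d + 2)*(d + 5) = d^4 + 5*d^3 - 4*d^2 - 20*d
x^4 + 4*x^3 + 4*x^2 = x^2*(x + 2)^2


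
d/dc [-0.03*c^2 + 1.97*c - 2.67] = 1.97 - 0.06*c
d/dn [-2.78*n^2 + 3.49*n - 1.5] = 3.49 - 5.56*n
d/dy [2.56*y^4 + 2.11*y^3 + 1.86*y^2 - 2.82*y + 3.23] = 10.24*y^3 + 6.33*y^2 + 3.72*y - 2.82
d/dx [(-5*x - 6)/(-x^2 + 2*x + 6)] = (5*x^2 - 10*x - 2*(x - 1)*(5*x + 6) - 30)/(-x^2 + 2*x + 6)^2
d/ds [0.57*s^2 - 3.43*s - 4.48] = 1.14*s - 3.43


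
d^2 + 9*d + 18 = (d + 3)*(d + 6)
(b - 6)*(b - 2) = b^2 - 8*b + 12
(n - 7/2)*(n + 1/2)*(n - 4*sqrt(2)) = n^3 - 4*sqrt(2)*n^2 - 3*n^2 - 7*n/4 + 12*sqrt(2)*n + 7*sqrt(2)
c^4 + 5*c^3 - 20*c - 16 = (c - 2)*(c + 1)*(c + 2)*(c + 4)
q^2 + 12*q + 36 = (q + 6)^2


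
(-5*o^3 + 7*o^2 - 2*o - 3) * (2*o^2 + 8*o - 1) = -10*o^5 - 26*o^4 + 57*o^3 - 29*o^2 - 22*o + 3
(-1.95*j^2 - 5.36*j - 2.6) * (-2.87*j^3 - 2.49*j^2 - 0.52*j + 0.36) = 5.5965*j^5 + 20.2387*j^4 + 21.8224*j^3 + 8.5592*j^2 - 0.5776*j - 0.936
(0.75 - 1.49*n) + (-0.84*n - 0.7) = 0.05 - 2.33*n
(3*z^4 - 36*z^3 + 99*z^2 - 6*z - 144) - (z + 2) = 3*z^4 - 36*z^3 + 99*z^2 - 7*z - 146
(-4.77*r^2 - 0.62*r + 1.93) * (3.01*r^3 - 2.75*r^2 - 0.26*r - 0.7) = -14.3577*r^5 + 11.2513*r^4 + 8.7545*r^3 - 1.8073*r^2 - 0.0678*r - 1.351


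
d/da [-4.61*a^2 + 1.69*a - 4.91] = 1.69 - 9.22*a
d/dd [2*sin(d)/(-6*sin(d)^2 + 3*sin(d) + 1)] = 2*(6*sin(d)^2 + 1)*cos(d)/(6*sin(d)^2 - 3*sin(d) - 1)^2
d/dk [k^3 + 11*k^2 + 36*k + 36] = 3*k^2 + 22*k + 36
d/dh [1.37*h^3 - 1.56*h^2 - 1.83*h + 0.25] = 4.11*h^2 - 3.12*h - 1.83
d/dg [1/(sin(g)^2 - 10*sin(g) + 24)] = 2*(5 - sin(g))*cos(g)/(sin(g)^2 - 10*sin(g) + 24)^2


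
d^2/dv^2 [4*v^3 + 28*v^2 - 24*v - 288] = 24*v + 56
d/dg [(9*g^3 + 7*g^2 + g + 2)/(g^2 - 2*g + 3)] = (9*g^4 - 36*g^3 + 66*g^2 + 38*g + 7)/(g^4 - 4*g^3 + 10*g^2 - 12*g + 9)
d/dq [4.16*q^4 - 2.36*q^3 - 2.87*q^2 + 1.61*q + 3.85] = 16.64*q^3 - 7.08*q^2 - 5.74*q + 1.61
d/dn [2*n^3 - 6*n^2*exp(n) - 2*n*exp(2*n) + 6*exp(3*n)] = -6*n^2*exp(n) + 6*n^2 - 4*n*exp(2*n) - 12*n*exp(n) + 18*exp(3*n) - 2*exp(2*n)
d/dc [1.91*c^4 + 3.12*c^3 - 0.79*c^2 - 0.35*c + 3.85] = 7.64*c^3 + 9.36*c^2 - 1.58*c - 0.35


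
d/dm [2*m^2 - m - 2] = 4*m - 1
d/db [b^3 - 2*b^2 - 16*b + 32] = 3*b^2 - 4*b - 16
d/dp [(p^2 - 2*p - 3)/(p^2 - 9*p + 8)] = (-7*p^2 + 22*p - 43)/(p^4 - 18*p^3 + 97*p^2 - 144*p + 64)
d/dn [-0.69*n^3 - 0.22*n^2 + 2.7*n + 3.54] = -2.07*n^2 - 0.44*n + 2.7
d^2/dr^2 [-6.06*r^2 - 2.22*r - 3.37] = -12.1200000000000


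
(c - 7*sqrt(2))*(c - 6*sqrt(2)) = c^2 - 13*sqrt(2)*c + 84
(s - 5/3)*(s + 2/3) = s^2 - s - 10/9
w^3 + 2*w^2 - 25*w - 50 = (w - 5)*(w + 2)*(w + 5)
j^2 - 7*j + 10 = (j - 5)*(j - 2)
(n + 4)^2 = n^2 + 8*n + 16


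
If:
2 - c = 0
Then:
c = 2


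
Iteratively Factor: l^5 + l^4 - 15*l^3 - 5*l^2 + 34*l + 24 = (l + 4)*(l^4 - 3*l^3 - 3*l^2 + 7*l + 6) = (l + 1)*(l + 4)*(l^3 - 4*l^2 + l + 6) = (l - 2)*(l + 1)*(l + 4)*(l^2 - 2*l - 3) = (l - 3)*(l - 2)*(l + 1)*(l + 4)*(l + 1)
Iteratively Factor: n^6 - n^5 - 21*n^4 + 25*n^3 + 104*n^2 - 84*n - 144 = (n + 1)*(n^5 - 2*n^4 - 19*n^3 + 44*n^2 + 60*n - 144) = (n - 2)*(n + 1)*(n^4 - 19*n^2 + 6*n + 72) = (n - 3)*(n - 2)*(n + 1)*(n^3 + 3*n^2 - 10*n - 24) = (n - 3)^2*(n - 2)*(n + 1)*(n^2 + 6*n + 8) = (n - 3)^2*(n - 2)*(n + 1)*(n + 2)*(n + 4)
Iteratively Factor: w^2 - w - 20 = (w + 4)*(w - 5)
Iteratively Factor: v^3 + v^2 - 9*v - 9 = (v + 1)*(v^2 - 9) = (v + 1)*(v + 3)*(v - 3)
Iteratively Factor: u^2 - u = (u - 1)*(u)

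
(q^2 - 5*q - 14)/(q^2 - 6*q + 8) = (q^2 - 5*q - 14)/(q^2 - 6*q + 8)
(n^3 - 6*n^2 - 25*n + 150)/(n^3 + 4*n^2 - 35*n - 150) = (n - 5)/(n + 5)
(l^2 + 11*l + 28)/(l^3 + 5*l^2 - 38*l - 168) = 1/(l - 6)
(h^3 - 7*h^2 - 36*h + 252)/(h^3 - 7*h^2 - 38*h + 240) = (h^2 - 13*h + 42)/(h^2 - 13*h + 40)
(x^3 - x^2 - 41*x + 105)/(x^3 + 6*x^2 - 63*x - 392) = (x^2 - 8*x + 15)/(x^2 - x - 56)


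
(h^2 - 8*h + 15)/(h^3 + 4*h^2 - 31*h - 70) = (h - 3)/(h^2 + 9*h + 14)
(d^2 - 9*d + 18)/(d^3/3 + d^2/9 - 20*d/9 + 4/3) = 9*(d^2 - 9*d + 18)/(3*d^3 + d^2 - 20*d + 12)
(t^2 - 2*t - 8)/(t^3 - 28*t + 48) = (t + 2)/(t^2 + 4*t - 12)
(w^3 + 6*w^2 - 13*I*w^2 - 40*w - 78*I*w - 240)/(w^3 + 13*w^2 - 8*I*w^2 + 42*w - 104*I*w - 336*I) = (w - 5*I)/(w + 7)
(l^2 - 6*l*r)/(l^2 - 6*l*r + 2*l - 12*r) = l/(l + 2)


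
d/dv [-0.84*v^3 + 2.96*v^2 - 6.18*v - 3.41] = -2.52*v^2 + 5.92*v - 6.18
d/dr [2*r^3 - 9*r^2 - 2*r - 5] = 6*r^2 - 18*r - 2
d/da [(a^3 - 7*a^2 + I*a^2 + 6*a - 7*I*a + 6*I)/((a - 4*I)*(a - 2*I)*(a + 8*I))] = (a^4*(7 + I) + a^3*(68 + 14*I) + a^2*(-294 - 182*I) + a*(152 + 896*I) - 448 - 624*I)/(a^6 + 4*I*a^5 + 76*a^4 + 32*I*a^3 + 1856*a^2 - 5120*I*a - 4096)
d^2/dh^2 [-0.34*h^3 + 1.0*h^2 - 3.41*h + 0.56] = 2.0 - 2.04*h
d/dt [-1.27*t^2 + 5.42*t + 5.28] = 5.42 - 2.54*t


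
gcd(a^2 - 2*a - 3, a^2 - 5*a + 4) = 1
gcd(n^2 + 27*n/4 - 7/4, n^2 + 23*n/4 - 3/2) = n - 1/4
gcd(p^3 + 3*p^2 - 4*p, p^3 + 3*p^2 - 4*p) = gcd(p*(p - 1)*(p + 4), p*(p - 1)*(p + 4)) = p^3 + 3*p^2 - 4*p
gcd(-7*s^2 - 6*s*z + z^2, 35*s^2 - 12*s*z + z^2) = -7*s + z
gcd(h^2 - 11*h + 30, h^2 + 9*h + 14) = 1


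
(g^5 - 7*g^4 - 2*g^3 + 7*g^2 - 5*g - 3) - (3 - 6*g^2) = g^5 - 7*g^4 - 2*g^3 + 13*g^2 - 5*g - 6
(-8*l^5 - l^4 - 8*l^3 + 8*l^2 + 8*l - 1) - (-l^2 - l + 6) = -8*l^5 - l^4 - 8*l^3 + 9*l^2 + 9*l - 7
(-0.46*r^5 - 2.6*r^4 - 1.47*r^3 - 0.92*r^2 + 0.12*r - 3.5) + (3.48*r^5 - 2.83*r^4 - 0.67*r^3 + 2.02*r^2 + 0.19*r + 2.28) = 3.02*r^5 - 5.43*r^4 - 2.14*r^3 + 1.1*r^2 + 0.31*r - 1.22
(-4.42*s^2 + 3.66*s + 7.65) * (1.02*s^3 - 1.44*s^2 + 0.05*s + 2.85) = -4.5084*s^5 + 10.098*s^4 + 2.3116*s^3 - 23.43*s^2 + 10.8135*s + 21.8025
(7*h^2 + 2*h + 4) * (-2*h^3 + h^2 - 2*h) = -14*h^5 + 3*h^4 - 20*h^3 - 8*h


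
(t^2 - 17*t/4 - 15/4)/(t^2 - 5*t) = (t + 3/4)/t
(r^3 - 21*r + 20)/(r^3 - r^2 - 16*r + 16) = (r + 5)/(r + 4)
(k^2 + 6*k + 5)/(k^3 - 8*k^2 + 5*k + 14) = (k + 5)/(k^2 - 9*k + 14)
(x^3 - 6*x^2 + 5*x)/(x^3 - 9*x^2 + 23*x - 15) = x/(x - 3)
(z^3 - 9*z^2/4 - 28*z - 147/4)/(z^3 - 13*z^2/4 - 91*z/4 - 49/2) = (z + 3)/(z + 2)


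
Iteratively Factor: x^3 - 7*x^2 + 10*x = (x - 5)*(x^2 - 2*x) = x*(x - 5)*(x - 2)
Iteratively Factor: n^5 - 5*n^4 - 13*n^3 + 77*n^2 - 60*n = (n - 3)*(n^4 - 2*n^3 - 19*n^2 + 20*n) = n*(n - 3)*(n^3 - 2*n^2 - 19*n + 20) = n*(n - 3)*(n - 1)*(n^2 - n - 20) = n*(n - 3)*(n - 1)*(n + 4)*(n - 5)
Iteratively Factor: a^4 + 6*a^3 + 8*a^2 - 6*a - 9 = (a + 3)*(a^3 + 3*a^2 - a - 3) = (a - 1)*(a + 3)*(a^2 + 4*a + 3) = (a - 1)*(a + 1)*(a + 3)*(a + 3)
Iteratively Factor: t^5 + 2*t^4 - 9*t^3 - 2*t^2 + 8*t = (t + 4)*(t^4 - 2*t^3 - t^2 + 2*t) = (t + 1)*(t + 4)*(t^3 - 3*t^2 + 2*t) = t*(t + 1)*(t + 4)*(t^2 - 3*t + 2) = t*(t - 1)*(t + 1)*(t + 4)*(t - 2)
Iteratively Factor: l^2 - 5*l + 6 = (l - 2)*(l - 3)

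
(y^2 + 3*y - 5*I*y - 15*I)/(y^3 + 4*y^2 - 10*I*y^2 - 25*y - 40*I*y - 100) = (y + 3)/(y^2 + y*(4 - 5*I) - 20*I)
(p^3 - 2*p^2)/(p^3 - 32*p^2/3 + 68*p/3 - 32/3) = 3*p^2/(3*p^2 - 26*p + 16)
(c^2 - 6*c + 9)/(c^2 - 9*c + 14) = (c^2 - 6*c + 9)/(c^2 - 9*c + 14)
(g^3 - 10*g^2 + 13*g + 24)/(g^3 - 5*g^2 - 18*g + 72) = (g^2 - 7*g - 8)/(g^2 - 2*g - 24)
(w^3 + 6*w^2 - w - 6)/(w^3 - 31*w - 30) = (w^2 + 5*w - 6)/(w^2 - w - 30)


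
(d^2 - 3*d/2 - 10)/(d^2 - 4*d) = (d + 5/2)/d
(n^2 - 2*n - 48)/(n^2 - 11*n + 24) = (n + 6)/(n - 3)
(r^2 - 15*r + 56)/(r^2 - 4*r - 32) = (r - 7)/(r + 4)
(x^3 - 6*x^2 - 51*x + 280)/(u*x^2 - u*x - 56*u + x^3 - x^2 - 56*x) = (x - 5)/(u + x)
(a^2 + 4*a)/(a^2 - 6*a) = (a + 4)/(a - 6)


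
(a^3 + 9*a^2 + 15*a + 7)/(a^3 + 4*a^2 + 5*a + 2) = (a + 7)/(a + 2)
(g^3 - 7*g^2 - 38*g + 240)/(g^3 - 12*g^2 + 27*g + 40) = (g + 6)/(g + 1)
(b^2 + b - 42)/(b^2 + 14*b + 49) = (b - 6)/(b + 7)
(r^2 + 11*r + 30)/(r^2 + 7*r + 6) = (r + 5)/(r + 1)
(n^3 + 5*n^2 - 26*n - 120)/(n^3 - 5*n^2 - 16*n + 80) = (n + 6)/(n - 4)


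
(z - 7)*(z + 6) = z^2 - z - 42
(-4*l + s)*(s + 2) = -4*l*s - 8*l + s^2 + 2*s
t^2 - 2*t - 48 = (t - 8)*(t + 6)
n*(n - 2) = n^2 - 2*n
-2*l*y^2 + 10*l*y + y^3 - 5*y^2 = y*(-2*l + y)*(y - 5)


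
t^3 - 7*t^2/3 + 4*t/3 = t*(t - 4/3)*(t - 1)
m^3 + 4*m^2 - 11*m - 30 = (m - 3)*(m + 2)*(m + 5)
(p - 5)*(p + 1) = p^2 - 4*p - 5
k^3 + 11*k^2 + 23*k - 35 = (k - 1)*(k + 5)*(k + 7)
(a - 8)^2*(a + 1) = a^3 - 15*a^2 + 48*a + 64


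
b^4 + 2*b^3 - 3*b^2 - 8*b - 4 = (b - 2)*(b + 1)^2*(b + 2)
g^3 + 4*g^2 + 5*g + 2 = (g + 1)^2*(g + 2)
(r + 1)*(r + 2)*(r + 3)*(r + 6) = r^4 + 12*r^3 + 47*r^2 + 72*r + 36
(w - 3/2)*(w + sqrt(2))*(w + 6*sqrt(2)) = w^3 - 3*w^2/2 + 7*sqrt(2)*w^2 - 21*sqrt(2)*w/2 + 12*w - 18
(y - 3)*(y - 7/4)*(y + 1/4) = y^3 - 9*y^2/2 + 65*y/16 + 21/16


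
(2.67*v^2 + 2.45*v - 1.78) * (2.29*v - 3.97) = 6.1143*v^3 - 4.9894*v^2 - 13.8027*v + 7.0666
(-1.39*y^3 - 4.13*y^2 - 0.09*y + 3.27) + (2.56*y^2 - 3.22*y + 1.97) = -1.39*y^3 - 1.57*y^2 - 3.31*y + 5.24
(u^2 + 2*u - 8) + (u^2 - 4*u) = 2*u^2 - 2*u - 8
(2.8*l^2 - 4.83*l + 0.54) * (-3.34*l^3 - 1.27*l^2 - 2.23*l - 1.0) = -9.352*l^5 + 12.5762*l^4 - 1.9135*l^3 + 7.2851*l^2 + 3.6258*l - 0.54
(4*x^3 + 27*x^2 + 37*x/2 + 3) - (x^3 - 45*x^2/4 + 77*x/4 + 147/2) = 3*x^3 + 153*x^2/4 - 3*x/4 - 141/2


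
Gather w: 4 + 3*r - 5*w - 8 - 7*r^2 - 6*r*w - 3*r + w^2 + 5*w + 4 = -7*r^2 - 6*r*w + w^2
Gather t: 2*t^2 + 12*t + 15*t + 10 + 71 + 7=2*t^2 + 27*t + 88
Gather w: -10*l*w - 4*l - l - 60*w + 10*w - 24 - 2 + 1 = -5*l + w*(-10*l - 50) - 25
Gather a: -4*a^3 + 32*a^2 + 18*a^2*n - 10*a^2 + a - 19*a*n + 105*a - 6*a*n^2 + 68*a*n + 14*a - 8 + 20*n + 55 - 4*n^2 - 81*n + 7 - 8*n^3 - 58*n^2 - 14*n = -4*a^3 + a^2*(18*n + 22) + a*(-6*n^2 + 49*n + 120) - 8*n^3 - 62*n^2 - 75*n + 54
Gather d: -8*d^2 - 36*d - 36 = -8*d^2 - 36*d - 36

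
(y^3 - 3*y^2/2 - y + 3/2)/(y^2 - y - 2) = (2*y^2 - 5*y + 3)/(2*(y - 2))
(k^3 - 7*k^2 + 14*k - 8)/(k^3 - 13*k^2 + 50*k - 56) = (k - 1)/(k - 7)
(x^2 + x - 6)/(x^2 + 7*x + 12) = (x - 2)/(x + 4)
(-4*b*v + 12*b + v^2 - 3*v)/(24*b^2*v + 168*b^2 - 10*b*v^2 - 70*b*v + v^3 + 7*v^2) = (v - 3)/(-6*b*v - 42*b + v^2 + 7*v)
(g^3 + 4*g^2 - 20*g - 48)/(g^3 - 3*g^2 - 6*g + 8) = (g + 6)/(g - 1)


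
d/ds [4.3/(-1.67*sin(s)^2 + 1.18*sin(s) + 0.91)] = (14.362*sin(s) - 5.074)*cos(s)/(-1.67*sin(s)^2 + 1.18*sin(s) + 0.91)^2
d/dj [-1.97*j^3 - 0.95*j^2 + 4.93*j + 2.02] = -5.91*j^2 - 1.9*j + 4.93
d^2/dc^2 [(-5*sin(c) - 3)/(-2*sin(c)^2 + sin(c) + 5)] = (20*sin(c)^5 + 58*sin(c)^4 + 242*sin(c)^3 + 26*sin(c)^2 - 154*sin(c) - 16)/(sin(c) + cos(2*c) + 4)^3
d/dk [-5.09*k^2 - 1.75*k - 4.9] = -10.18*k - 1.75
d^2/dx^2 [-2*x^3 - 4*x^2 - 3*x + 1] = -12*x - 8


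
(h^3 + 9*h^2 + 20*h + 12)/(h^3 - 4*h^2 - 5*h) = (h^2 + 8*h + 12)/(h*(h - 5))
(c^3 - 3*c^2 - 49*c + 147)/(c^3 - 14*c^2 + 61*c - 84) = (c + 7)/(c - 4)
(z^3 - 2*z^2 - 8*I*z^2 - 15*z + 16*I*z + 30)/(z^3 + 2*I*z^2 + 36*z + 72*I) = (z^3 + z^2*(-2 - 8*I) + z*(-15 + 16*I) + 30)/(z^3 + 2*I*z^2 + 36*z + 72*I)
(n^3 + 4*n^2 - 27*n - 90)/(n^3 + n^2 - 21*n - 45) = (n + 6)/(n + 3)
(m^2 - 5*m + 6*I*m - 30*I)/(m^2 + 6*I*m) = (m - 5)/m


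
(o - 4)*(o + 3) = o^2 - o - 12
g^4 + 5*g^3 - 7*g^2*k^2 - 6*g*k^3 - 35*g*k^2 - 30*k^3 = (g + 5)*(g - 3*k)*(g + k)*(g + 2*k)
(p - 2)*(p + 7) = p^2 + 5*p - 14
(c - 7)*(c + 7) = c^2 - 49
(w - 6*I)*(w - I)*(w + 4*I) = w^3 - 3*I*w^2 + 22*w - 24*I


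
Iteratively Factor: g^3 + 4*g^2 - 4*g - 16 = (g + 4)*(g^2 - 4) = (g - 2)*(g + 4)*(g + 2)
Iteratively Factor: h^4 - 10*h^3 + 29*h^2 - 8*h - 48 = (h + 1)*(h^3 - 11*h^2 + 40*h - 48) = (h - 4)*(h + 1)*(h^2 - 7*h + 12) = (h - 4)*(h - 3)*(h + 1)*(h - 4)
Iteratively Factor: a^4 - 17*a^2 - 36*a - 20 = (a + 2)*(a^3 - 2*a^2 - 13*a - 10) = (a + 1)*(a + 2)*(a^2 - 3*a - 10) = (a - 5)*(a + 1)*(a + 2)*(a + 2)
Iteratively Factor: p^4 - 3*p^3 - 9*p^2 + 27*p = (p + 3)*(p^3 - 6*p^2 + 9*p) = (p - 3)*(p + 3)*(p^2 - 3*p) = p*(p - 3)*(p + 3)*(p - 3)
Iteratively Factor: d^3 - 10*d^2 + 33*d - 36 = (d - 4)*(d^2 - 6*d + 9) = (d - 4)*(d - 3)*(d - 3)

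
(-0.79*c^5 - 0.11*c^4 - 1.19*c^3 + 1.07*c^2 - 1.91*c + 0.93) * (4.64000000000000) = -3.6656*c^5 - 0.5104*c^4 - 5.5216*c^3 + 4.9648*c^2 - 8.8624*c + 4.3152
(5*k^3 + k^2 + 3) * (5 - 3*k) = -15*k^4 + 22*k^3 + 5*k^2 - 9*k + 15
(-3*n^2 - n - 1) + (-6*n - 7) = -3*n^2 - 7*n - 8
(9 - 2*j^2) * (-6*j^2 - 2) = 12*j^4 - 50*j^2 - 18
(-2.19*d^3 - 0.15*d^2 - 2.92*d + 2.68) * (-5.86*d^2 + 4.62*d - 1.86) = 12.8334*d^5 - 9.2388*d^4 + 20.4916*d^3 - 28.9162*d^2 + 17.8128*d - 4.9848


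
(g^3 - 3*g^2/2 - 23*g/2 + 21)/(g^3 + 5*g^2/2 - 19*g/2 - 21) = (g - 2)/(g + 2)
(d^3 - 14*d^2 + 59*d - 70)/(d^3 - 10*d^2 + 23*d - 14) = (d - 5)/(d - 1)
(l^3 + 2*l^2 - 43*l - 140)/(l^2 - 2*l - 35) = l + 4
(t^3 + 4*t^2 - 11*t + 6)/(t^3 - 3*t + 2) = (t + 6)/(t + 2)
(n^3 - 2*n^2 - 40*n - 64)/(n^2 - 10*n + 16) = (n^2 + 6*n + 8)/(n - 2)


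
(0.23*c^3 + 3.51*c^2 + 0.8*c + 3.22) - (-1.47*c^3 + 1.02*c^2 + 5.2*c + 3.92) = 1.7*c^3 + 2.49*c^2 - 4.4*c - 0.7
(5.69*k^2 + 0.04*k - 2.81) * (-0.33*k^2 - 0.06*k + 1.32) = -1.8777*k^4 - 0.3546*k^3 + 8.4357*k^2 + 0.2214*k - 3.7092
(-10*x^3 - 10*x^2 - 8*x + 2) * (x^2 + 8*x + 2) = -10*x^5 - 90*x^4 - 108*x^3 - 82*x^2 + 4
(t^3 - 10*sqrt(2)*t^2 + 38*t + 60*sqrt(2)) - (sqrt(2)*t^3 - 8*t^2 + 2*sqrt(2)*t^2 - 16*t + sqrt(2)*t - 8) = -sqrt(2)*t^3 + t^3 - 12*sqrt(2)*t^2 + 8*t^2 - sqrt(2)*t + 54*t + 8 + 60*sqrt(2)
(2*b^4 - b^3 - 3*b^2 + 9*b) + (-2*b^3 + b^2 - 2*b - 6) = 2*b^4 - 3*b^3 - 2*b^2 + 7*b - 6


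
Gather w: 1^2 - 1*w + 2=3 - w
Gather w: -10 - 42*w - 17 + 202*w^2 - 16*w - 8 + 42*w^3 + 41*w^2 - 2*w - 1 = 42*w^3 + 243*w^2 - 60*w - 36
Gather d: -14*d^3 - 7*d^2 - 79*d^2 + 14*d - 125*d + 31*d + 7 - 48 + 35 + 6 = -14*d^3 - 86*d^2 - 80*d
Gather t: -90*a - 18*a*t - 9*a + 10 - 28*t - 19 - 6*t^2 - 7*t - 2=-99*a - 6*t^2 + t*(-18*a - 35) - 11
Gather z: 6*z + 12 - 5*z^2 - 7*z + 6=-5*z^2 - z + 18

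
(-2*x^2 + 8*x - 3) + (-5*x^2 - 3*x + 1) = -7*x^2 + 5*x - 2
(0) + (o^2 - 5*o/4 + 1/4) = o^2 - 5*o/4 + 1/4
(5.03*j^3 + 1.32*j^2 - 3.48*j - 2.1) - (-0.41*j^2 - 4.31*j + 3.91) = 5.03*j^3 + 1.73*j^2 + 0.83*j - 6.01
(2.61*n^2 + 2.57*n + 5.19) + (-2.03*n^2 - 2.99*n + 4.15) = 0.58*n^2 - 0.42*n + 9.34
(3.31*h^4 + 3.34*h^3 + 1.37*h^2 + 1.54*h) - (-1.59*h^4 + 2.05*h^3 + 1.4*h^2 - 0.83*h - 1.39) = 4.9*h^4 + 1.29*h^3 - 0.0299999999999998*h^2 + 2.37*h + 1.39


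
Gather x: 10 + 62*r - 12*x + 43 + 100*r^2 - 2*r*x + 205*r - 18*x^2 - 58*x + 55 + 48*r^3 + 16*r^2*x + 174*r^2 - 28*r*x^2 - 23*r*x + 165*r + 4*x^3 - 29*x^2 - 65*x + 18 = 48*r^3 + 274*r^2 + 432*r + 4*x^3 + x^2*(-28*r - 47) + x*(16*r^2 - 25*r - 135) + 126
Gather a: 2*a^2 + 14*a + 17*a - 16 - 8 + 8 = 2*a^2 + 31*a - 16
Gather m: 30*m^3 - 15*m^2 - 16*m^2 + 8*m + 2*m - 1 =30*m^3 - 31*m^2 + 10*m - 1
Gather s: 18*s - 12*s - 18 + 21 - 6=6*s - 3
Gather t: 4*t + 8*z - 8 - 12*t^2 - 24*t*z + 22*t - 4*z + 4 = -12*t^2 + t*(26 - 24*z) + 4*z - 4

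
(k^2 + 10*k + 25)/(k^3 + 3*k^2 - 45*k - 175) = 1/(k - 7)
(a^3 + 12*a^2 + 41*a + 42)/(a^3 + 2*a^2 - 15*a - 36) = (a^2 + 9*a + 14)/(a^2 - a - 12)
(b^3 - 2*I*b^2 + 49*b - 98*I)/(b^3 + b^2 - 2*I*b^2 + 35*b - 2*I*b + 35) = (b^2 + 5*I*b + 14)/(b^2 + b*(1 + 5*I) + 5*I)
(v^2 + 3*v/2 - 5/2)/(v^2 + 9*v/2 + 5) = (v - 1)/(v + 2)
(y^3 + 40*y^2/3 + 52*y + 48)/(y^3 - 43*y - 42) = (y^2 + 22*y/3 + 8)/(y^2 - 6*y - 7)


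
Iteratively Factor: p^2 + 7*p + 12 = (p + 3)*(p + 4)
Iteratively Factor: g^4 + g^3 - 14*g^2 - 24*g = (g)*(g^3 + g^2 - 14*g - 24) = g*(g + 3)*(g^2 - 2*g - 8) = g*(g + 2)*(g + 3)*(g - 4)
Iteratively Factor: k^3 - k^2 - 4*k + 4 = (k + 2)*(k^2 - 3*k + 2) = (k - 1)*(k + 2)*(k - 2)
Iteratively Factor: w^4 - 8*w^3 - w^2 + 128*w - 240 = (w - 3)*(w^3 - 5*w^2 - 16*w + 80) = (w - 5)*(w - 3)*(w^2 - 16) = (w - 5)*(w - 3)*(w + 4)*(w - 4)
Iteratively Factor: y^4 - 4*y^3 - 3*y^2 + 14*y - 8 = (y + 2)*(y^3 - 6*y^2 + 9*y - 4) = (y - 1)*(y + 2)*(y^2 - 5*y + 4) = (y - 4)*(y - 1)*(y + 2)*(y - 1)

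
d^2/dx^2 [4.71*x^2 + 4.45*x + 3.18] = 9.42000000000000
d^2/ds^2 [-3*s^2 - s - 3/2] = -6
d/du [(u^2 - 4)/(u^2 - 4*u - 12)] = -4/(u^2 - 12*u + 36)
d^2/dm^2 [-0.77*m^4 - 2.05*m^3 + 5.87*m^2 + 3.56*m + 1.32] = -9.24*m^2 - 12.3*m + 11.74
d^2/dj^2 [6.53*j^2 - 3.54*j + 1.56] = 13.0600000000000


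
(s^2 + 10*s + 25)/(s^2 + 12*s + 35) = (s + 5)/(s + 7)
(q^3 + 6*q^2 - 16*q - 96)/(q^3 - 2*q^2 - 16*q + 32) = (q + 6)/(q - 2)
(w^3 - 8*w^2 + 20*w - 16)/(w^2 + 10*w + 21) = (w^3 - 8*w^2 + 20*w - 16)/(w^2 + 10*w + 21)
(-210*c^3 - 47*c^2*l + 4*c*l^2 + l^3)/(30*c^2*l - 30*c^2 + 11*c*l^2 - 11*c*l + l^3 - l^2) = (-7*c + l)/(l - 1)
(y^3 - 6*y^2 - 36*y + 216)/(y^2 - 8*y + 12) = (y^2 - 36)/(y - 2)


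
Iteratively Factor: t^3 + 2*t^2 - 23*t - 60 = (t - 5)*(t^2 + 7*t + 12) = (t - 5)*(t + 4)*(t + 3)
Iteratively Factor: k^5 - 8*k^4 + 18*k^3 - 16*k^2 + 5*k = (k - 5)*(k^4 - 3*k^3 + 3*k^2 - k) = (k - 5)*(k - 1)*(k^3 - 2*k^2 + k) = (k - 5)*(k - 1)^2*(k^2 - k) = k*(k - 5)*(k - 1)^2*(k - 1)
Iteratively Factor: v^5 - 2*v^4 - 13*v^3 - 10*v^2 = (v + 2)*(v^4 - 4*v^3 - 5*v^2) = (v + 1)*(v + 2)*(v^3 - 5*v^2) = v*(v + 1)*(v + 2)*(v^2 - 5*v) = v*(v - 5)*(v + 1)*(v + 2)*(v)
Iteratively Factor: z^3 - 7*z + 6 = (z + 3)*(z^2 - 3*z + 2) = (z - 2)*(z + 3)*(z - 1)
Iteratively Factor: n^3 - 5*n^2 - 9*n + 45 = (n - 3)*(n^2 - 2*n - 15) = (n - 5)*(n - 3)*(n + 3)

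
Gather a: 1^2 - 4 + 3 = 0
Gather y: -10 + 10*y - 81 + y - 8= 11*y - 99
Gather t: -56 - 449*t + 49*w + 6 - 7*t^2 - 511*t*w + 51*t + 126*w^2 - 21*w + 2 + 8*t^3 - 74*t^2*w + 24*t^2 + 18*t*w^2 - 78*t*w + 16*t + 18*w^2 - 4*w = 8*t^3 + t^2*(17 - 74*w) + t*(18*w^2 - 589*w - 382) + 144*w^2 + 24*w - 48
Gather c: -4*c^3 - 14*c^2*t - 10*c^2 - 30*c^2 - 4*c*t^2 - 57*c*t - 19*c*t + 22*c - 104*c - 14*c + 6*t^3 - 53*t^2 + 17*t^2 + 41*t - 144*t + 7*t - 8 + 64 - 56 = -4*c^3 + c^2*(-14*t - 40) + c*(-4*t^2 - 76*t - 96) + 6*t^3 - 36*t^2 - 96*t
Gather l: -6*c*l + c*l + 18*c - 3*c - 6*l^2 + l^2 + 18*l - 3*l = 15*c - 5*l^2 + l*(15 - 5*c)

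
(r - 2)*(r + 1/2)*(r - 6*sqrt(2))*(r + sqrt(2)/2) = r^4 - 11*sqrt(2)*r^3/2 - 3*r^3/2 - 7*r^2 + 33*sqrt(2)*r^2/4 + 11*sqrt(2)*r/2 + 9*r + 6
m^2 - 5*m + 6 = (m - 3)*(m - 2)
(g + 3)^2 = g^2 + 6*g + 9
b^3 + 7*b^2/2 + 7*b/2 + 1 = (b + 1/2)*(b + 1)*(b + 2)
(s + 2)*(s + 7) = s^2 + 9*s + 14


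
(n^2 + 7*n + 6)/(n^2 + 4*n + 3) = (n + 6)/(n + 3)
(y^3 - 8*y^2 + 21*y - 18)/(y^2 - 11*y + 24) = (y^2 - 5*y + 6)/(y - 8)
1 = 1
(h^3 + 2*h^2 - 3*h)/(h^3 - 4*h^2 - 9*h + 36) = h*(h - 1)/(h^2 - 7*h + 12)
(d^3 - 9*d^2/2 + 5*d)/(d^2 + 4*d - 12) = d*(2*d - 5)/(2*(d + 6))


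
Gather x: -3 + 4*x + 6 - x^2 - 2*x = -x^2 + 2*x + 3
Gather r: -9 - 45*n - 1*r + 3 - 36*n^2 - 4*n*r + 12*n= -36*n^2 - 33*n + r*(-4*n - 1) - 6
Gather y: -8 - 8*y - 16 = -8*y - 24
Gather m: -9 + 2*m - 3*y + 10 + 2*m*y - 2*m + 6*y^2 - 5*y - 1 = 2*m*y + 6*y^2 - 8*y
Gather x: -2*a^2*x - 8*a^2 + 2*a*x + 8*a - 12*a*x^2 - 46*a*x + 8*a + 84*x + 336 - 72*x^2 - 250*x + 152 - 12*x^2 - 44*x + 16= -8*a^2 + 16*a + x^2*(-12*a - 84) + x*(-2*a^2 - 44*a - 210) + 504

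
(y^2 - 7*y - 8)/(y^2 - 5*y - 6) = (y - 8)/(y - 6)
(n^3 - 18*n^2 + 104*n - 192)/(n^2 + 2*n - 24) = (n^2 - 14*n + 48)/(n + 6)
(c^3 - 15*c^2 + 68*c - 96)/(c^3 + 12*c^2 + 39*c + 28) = (c^3 - 15*c^2 + 68*c - 96)/(c^3 + 12*c^2 + 39*c + 28)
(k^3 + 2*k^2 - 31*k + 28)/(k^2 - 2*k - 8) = (k^2 + 6*k - 7)/(k + 2)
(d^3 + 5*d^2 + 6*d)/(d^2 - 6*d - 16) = d*(d + 3)/(d - 8)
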